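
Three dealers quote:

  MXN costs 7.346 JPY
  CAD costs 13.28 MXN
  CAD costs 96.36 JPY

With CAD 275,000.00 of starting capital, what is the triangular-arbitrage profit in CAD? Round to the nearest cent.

Profitable loop is CAD → MXN → JPY → CAD:
CAD 275,000.00 × 13.28 = MXN 3,652,000.00
MXN 3,652,000.00 × 7.346 = JPY 26,827,592
JPY 26,827,592 ÷ 96.36 = CAD 278,410.05
Profit = CAD 278,410.05 − CAD 275,000.00

Profit: CAD 3,410.05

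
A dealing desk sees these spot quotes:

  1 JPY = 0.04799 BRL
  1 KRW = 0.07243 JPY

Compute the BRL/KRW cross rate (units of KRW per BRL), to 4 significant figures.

BRL/KRW = 287.7

1 BRL ÷ 0.04799 = 20.8377 JPY
20.8377 JPY ÷ 0.07243 = 287.694 KRW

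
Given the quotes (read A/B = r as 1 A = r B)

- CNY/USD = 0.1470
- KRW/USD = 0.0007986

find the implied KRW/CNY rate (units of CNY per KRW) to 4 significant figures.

1 KRW × 0.0007986 = 0.0007986 USD
0.0007986 USD ÷ 0.1470 = 0.00543265 CNY

KRW/CNY = 0.005433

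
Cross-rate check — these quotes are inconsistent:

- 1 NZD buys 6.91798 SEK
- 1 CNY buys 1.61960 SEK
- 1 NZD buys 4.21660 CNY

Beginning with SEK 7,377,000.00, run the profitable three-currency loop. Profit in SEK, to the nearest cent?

Profit: SEK 95,895.57

Profitable loop is SEK → CNY → NZD → SEK:
SEK 7,377,000.00 ÷ 1.61960 = CNY 4,554,828.35
CNY 4,554,828.35 ÷ 4.21660 = NZD 1,080,213.53
NZD 1,080,213.53 × 6.91798 = SEK 7,472,895.57
Profit = SEK 7,472,895.57 − SEK 7,377,000.00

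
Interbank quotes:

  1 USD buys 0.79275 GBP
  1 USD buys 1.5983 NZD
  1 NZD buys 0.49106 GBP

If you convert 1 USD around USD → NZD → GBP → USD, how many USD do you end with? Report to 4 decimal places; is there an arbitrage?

Around USD → NZD → GBP → USD: 1 × 1.5983 × 0.49106 ÷ 0.79275 = 0.990049
Product < 1; profitable direction is USD → GBP → NZD → USD.

0.9900 (arbitrage exists)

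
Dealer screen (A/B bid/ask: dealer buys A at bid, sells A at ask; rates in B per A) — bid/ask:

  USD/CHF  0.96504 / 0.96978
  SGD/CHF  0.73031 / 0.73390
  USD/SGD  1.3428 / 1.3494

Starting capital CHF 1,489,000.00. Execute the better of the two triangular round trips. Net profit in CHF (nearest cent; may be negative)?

Net profit: CHF 16,705.56

Best loop CHF → USD → SGD → CHF:
CHF 1,489,000.00 ÷ 0.96978 (buy USD at ask) = USD 1,535,399.78
USD 1,535,399.78 × 1.3428 (sell USD at bid) = SGD 2,061,734.83
SGD 2,061,734.83 × 0.73031 (sell SGD at bid) = CHF 1,505,705.56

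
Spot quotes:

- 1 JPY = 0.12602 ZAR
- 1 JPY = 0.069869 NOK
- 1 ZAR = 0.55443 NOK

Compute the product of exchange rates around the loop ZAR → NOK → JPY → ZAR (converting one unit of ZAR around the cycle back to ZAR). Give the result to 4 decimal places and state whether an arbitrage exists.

1.0000 (no arbitrage)

Around ZAR → NOK → JPY → ZAR: 1 × 0.55443 ÷ 0.069869 × 0.12602 = 1.000004
Product ≈ 1 (deviation 0.000%, within rounding noise).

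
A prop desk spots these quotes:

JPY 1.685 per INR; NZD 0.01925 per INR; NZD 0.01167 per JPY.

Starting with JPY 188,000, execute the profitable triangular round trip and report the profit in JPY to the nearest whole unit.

Profit: JPY 4,043

Profitable loop is JPY → NZD → INR → JPY:
JPY 188,000 × 0.01167 = NZD 2,193.96
NZD 2,193.96 ÷ 0.01925 = INR 113,971.95
INR 113,971.95 × 1.685 = JPY 192,043
Profit = JPY 192,043 − JPY 188,000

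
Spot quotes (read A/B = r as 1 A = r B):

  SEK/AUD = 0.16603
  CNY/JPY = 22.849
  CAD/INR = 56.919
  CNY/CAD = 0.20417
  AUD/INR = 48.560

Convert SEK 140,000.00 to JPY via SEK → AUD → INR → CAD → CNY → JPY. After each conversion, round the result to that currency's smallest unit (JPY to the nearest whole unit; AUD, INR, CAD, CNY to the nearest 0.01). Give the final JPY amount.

JPY 2,219,276

SEK 140,000.00 × 0.16603 = AUD 23,244.20
AUD 23,244.20 × 48.560 = INR 1,128,738.35
INR 1,128,738.35 ÷ 56.919 = CAD 19,830.61
CAD 19,830.61 ÷ 0.20417 = CNY 97,127.93
CNY 97,127.93 × 22.849 = JPY 2,219,276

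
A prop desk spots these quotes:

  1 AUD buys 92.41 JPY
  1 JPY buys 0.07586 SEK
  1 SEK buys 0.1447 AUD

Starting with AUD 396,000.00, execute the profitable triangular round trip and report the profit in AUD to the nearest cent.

Profit: AUD 5,694.17

Profitable loop is AUD → JPY → SEK → AUD:
AUD 396,000.00 × 92.41 = JPY 36,594,360
JPY 36,594,360 × 0.07586 = SEK 2,776,048.15
SEK 2,776,048.15 × 0.1447 = AUD 401,694.17
Profit = AUD 401,694.17 − AUD 396,000.00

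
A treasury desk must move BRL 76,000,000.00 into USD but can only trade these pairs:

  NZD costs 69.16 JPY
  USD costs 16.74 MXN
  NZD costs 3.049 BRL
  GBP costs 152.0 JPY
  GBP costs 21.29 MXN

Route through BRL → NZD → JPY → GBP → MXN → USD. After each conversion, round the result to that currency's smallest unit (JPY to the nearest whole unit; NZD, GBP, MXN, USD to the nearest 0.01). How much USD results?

BRL 76,000,000.00 ÷ 3.049 = NZD 24,926,205.31
NZD 24,926,205.31 × 69.16 = JPY 1,723,896,359
JPY 1,723,896,359 ÷ 152.0 = GBP 11,341,423.41
GBP 11,341,423.41 × 21.29 = MXN 241,458,904.40
MXN 241,458,904.40 ÷ 16.74 = USD 14,424,068.36

USD 14,424,068.36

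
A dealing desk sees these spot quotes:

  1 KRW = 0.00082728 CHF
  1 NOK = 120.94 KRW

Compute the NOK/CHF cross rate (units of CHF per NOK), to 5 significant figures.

1 NOK × 120.94 = 120.94 KRW
120.94 KRW × 0.00082728 = 0.100051 CHF

NOK/CHF = 0.10005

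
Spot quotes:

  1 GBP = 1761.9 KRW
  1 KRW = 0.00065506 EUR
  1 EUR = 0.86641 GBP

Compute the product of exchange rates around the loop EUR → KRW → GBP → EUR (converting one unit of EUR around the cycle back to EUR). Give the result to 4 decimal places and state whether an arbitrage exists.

1.0000 (no arbitrage)

Around EUR → KRW → GBP → EUR: 1 ÷ 0.00065506 ÷ 1761.9 ÷ 0.86641 = 1.000033
Product ≈ 1 (deviation 0.003%, within rounding noise).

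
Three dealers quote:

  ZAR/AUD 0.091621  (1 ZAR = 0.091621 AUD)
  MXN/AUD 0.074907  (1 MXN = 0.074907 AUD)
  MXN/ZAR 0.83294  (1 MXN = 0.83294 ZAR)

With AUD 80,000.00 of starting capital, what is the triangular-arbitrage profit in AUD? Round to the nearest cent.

Profitable loop is AUD → MXN → ZAR → AUD:
AUD 80,000.00 ÷ 0.074907 = MXN 1,067,990.98
MXN 1,067,990.98 × 0.83294 = ZAR 889,572.40
ZAR 889,572.40 × 0.091621 = AUD 81,503.51
Profit = AUD 81,503.51 − AUD 80,000.00

Profit: AUD 1,503.51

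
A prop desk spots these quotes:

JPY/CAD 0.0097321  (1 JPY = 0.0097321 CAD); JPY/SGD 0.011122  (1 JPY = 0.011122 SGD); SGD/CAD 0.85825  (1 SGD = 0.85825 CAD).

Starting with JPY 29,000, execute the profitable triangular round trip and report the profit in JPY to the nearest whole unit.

Profitable loop is JPY → CAD → SGD → JPY:
JPY 29,000 × 0.0097321 = CAD 282.23
CAD 282.23 ÷ 0.85825 = SGD 328.84
SGD 328.84 ÷ 0.011122 = JPY 29,567
Profit = JPY 29,567 − JPY 29,000

Profit: JPY 567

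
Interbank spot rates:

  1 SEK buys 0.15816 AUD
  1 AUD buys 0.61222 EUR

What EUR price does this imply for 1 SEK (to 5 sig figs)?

SEK/EUR = 0.096829

1 SEK × 0.15816 = 0.15816 AUD
0.15816 AUD × 0.61222 = 0.0968287 EUR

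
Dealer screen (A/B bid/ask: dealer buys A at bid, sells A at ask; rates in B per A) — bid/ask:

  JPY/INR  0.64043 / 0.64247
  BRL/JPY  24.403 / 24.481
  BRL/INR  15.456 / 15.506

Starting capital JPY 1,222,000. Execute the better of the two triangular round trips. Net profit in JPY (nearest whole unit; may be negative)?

Net profit: JPY 9,647

Best loop JPY → INR → BRL → JPY:
JPY 1,222,000 × 0.64043 (sell JPY at bid) = INR 782,605.46
INR 782,605.46 ÷ 15.506 (buy BRL at ask) = BRL 50,471.14
BRL 50,471.14 × 24.403 (sell BRL at bid) = JPY 1,231,647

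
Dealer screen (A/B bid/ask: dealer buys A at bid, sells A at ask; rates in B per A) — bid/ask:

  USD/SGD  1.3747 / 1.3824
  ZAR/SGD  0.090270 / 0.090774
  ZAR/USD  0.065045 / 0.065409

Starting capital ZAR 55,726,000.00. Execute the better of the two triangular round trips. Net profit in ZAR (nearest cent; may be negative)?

Best loop ZAR → SGD → USD → ZAR:
ZAR 55,726,000.00 × 0.090270 (sell ZAR at bid) = SGD 5,030,386.02
SGD 5,030,386.02 ÷ 1.3824 (buy USD at ask) = USD 3,638,878.78
USD 3,638,878.78 ÷ 0.065409 (buy ZAR at ask) = ZAR 55,632,692.38

Net result: ZAR -93,307.62 (no profitable arbitrage after spreads)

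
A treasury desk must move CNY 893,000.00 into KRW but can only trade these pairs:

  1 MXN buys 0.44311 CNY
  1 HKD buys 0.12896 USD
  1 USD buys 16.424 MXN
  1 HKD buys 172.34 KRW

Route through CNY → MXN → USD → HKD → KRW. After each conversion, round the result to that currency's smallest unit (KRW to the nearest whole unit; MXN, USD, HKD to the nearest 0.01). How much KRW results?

KRW 163,980,441

CNY 893,000.00 ÷ 0.44311 = MXN 2,015,300.94
MXN 2,015,300.94 ÷ 16.424 = USD 122,704.64
USD 122,704.64 ÷ 0.12896 = HKD 951,493.80
HKD 951,493.80 × 172.34 = KRW 163,980,441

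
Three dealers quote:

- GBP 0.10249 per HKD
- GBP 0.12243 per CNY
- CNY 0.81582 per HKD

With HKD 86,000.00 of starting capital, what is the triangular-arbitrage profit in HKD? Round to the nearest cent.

Profit: HKD 2,246.55

Profitable loop is HKD → GBP → CNY → HKD:
HKD 86,000.00 × 0.10249 = GBP 8,814.14
GBP 8,814.14 ÷ 0.12243 = CNY 71,993.30
CNY 71,993.30 ÷ 0.81582 = HKD 88,246.55
Profit = HKD 88,246.55 − HKD 86,000.00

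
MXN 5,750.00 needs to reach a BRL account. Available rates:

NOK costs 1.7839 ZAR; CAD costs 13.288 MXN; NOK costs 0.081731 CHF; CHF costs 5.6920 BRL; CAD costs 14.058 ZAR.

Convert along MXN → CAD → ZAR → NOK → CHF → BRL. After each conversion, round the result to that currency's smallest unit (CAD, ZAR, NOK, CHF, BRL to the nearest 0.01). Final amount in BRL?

MXN 5,750.00 ÷ 13.288 = CAD 432.72
CAD 432.72 × 14.058 = ZAR 6,083.18
ZAR 6,083.18 ÷ 1.7839 = NOK 3,410.05
NOK 3,410.05 × 0.081731 = CHF 278.71
CHF 278.71 × 5.6920 = BRL 1,586.42

BRL 1,586.42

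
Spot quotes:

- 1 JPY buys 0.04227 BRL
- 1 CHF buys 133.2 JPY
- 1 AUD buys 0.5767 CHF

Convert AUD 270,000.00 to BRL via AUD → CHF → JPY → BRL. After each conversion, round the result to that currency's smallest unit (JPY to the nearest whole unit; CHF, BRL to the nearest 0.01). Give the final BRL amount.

BRL 876,698.36

AUD 270,000.00 × 0.5767 = CHF 155,709.00
CHF 155,709.00 × 133.2 = JPY 20,740,439
JPY 20,740,439 × 0.04227 = BRL 876,698.36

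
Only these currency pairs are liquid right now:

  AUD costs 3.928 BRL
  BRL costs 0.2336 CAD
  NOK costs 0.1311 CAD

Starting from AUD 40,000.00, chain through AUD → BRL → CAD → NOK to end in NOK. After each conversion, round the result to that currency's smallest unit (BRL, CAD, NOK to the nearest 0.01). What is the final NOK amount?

AUD 40,000.00 × 3.928 = BRL 157,120.00
BRL 157,120.00 × 0.2336 = CAD 36,703.23
CAD 36,703.23 ÷ 0.1311 = NOK 279,963.62

NOK 279,963.62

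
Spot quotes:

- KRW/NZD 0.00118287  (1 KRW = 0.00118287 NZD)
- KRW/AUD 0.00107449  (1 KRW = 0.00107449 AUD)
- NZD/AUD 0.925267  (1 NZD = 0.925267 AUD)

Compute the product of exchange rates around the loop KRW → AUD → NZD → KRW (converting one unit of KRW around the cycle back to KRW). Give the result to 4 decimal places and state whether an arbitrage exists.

Around KRW → AUD → NZD → KRW: 1 × 0.00107449 ÷ 0.925267 ÷ 0.00118287 = 0.981744
Product < 1; profitable direction is KRW → NZD → AUD → KRW.

0.9817 (arbitrage exists)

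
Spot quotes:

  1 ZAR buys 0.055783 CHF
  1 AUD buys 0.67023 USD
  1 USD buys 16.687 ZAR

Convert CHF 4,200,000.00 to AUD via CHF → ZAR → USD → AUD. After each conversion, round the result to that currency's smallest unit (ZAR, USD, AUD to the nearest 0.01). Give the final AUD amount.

CHF 4,200,000.00 ÷ 0.055783 = ZAR 75,291,755.55
ZAR 75,291,755.55 ÷ 16.687 = USD 4,512,000.69
USD 4,512,000.69 ÷ 0.67023 = AUD 6,732,018.40

AUD 6,732,018.40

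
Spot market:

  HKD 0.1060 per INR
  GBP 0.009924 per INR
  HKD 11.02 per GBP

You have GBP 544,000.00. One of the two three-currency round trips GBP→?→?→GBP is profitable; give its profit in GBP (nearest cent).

Profitable loop is GBP → HKD → INR → GBP:
GBP 544,000.00 × 11.02 = HKD 5,994,880.00
HKD 5,994,880.00 ÷ 0.1060 = INR 56,555,471.70
INR 56,555,471.70 × 0.009924 = GBP 561,256.50
Profit = GBP 561,256.50 − GBP 544,000.00

Profit: GBP 17,256.50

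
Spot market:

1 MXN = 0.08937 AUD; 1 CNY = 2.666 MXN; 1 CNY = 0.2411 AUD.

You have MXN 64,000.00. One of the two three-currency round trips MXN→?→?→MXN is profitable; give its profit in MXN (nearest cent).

Profit: MXN 762.75

Profitable loop is MXN → CNY → AUD → MXN:
MXN 64,000.00 ÷ 2.666 = CNY 24,006.00
CNY 24,006.00 × 0.2411 = AUD 5,787.85
AUD 5,787.85 ÷ 0.08937 = MXN 64,762.75
Profit = MXN 64,762.75 − MXN 64,000.00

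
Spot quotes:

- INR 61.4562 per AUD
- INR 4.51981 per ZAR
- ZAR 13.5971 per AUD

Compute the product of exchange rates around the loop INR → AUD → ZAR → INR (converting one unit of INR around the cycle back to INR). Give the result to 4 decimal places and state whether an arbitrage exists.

1.0000 (no arbitrage)

Around INR → AUD → ZAR → INR: 1 ÷ 61.4562 × 13.5971 × 4.51981 = 1.000002
Product ≈ 1 (deviation 0.000%, within rounding noise).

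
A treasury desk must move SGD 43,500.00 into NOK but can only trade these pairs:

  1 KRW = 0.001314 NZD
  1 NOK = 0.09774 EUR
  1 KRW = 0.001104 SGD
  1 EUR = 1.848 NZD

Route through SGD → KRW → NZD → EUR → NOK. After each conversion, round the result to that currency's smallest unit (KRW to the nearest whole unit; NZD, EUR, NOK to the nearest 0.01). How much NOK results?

NOK 286,642.93

SGD 43,500.00 ÷ 0.001104 = KRW 39,402,174
KRW 39,402,174 × 0.001314 = NZD 51,774.46
NZD 51,774.46 ÷ 1.848 = EUR 28,016.48
EUR 28,016.48 ÷ 0.09774 = NOK 286,642.93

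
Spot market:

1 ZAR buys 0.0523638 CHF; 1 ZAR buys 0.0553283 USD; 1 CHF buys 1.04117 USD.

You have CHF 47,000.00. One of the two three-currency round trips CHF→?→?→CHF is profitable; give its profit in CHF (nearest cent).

Profit: CHF 697.14

Profitable loop is CHF → ZAR → USD → CHF:
CHF 47,000.00 ÷ 0.0523638 = ZAR 897,566.64
ZAR 897,566.64 × 0.0553283 = USD 49,660.84
USD 49,660.84 ÷ 1.04117 = CHF 47,697.14
Profit = CHF 47,697.14 − CHF 47,000.00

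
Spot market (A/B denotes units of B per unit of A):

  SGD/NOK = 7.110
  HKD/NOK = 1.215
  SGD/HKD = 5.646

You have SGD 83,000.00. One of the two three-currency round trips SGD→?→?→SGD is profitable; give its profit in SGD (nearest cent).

Profitable loop is SGD → NOK → HKD → SGD:
SGD 83,000.00 × 7.110 = NOK 590,130.00
NOK 590,130.00 ÷ 1.215 = HKD 485,703.70
HKD 485,703.70 ÷ 5.646 = SGD 86,026.16
Profit = SGD 86,026.16 − SGD 83,000.00

Profit: SGD 3,026.16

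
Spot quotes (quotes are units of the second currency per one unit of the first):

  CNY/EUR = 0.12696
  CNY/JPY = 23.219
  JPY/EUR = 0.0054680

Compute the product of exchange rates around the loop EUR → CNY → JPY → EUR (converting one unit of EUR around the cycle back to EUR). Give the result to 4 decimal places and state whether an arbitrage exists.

1.0000 (no arbitrage)

Around EUR → CNY → JPY → EUR: 1 ÷ 0.12696 × 23.219 × 0.0054680 = 1.000012
Product ≈ 1 (deviation 0.001%, within rounding noise).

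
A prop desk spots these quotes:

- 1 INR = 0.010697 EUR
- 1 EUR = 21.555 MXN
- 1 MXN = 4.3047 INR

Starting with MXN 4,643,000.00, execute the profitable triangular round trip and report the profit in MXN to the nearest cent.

Profitable loop is MXN → EUR → INR → MXN:
MXN 4,643,000.00 ÷ 21.555 = EUR 215,402.46
EUR 215,402.46 ÷ 0.010697 = INR 20,136,716.73
INR 20,136,716.73 ÷ 4.3047 = MXN 4,677,844.39
Profit = MXN 4,677,844.39 − MXN 4,643,000.00

Profit: MXN 34,844.39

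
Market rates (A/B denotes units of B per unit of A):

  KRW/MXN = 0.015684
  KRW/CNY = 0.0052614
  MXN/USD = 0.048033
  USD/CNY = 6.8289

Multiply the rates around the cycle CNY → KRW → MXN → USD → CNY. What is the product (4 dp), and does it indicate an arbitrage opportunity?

Around CNY → KRW → MXN → USD → CNY: 1 ÷ 0.0052614 × 0.015684 × 0.048033 × 6.8289 = 0.977791
Product < 1; profitable direction is CNY → USD → MXN → KRW → CNY.

0.9778 (arbitrage exists)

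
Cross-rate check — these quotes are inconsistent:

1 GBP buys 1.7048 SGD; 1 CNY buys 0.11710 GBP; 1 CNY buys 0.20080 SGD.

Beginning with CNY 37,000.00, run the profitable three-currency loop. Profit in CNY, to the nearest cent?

Profitable loop is CNY → SGD → GBP → CNY:
CNY 37,000.00 × 0.20080 = SGD 7,429.60
SGD 7,429.60 ÷ 1.7048 = GBP 4,358.05
GBP 4,358.05 ÷ 0.11710 = CNY 37,216.46
Profit = CNY 37,216.46 − CNY 37,000.00

Profit: CNY 216.46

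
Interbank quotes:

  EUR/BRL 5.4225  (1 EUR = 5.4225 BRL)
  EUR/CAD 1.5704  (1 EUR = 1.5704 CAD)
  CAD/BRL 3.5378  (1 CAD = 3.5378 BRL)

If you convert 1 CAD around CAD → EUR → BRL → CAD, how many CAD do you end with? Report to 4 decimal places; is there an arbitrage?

0.9760 (arbitrage exists)

Around CAD → EUR → BRL → CAD: 1 ÷ 1.5704 × 5.4225 ÷ 3.5378 = 0.976014
Product < 1; profitable direction is CAD → BRL → EUR → CAD.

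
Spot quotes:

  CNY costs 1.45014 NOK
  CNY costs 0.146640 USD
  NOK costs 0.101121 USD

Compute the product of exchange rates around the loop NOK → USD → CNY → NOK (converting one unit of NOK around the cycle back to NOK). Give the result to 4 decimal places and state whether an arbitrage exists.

1.0000 (no arbitrage)

Around NOK → USD → CNY → NOK: 1 × 0.101121 ÷ 0.146640 × 1.45014 = 0.999997
Product ≈ 1 (deviation 0.000%, within rounding noise).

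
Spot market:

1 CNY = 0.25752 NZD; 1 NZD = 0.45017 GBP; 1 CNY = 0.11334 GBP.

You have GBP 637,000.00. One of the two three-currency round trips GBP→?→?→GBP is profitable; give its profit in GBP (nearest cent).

Profitable loop is GBP → CNY → NZD → GBP:
GBP 637,000.00 ÷ 0.11334 = CNY 5,620,257.63
CNY 5,620,257.63 × 0.25752 = NZD 1,447,328.75
NZD 1,447,328.75 × 0.45017 = GBP 651,543.98
Profit = GBP 651,543.98 − GBP 637,000.00

Profit: GBP 14,543.98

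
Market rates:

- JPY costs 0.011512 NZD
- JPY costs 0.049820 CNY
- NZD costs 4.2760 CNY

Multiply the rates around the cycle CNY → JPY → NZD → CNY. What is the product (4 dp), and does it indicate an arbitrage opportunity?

0.9881 (arbitrage exists)

Around CNY → JPY → NZD → CNY: 1 ÷ 0.049820 × 0.011512 × 4.2760 = 0.988063
Product < 1; profitable direction is CNY → NZD → JPY → CNY.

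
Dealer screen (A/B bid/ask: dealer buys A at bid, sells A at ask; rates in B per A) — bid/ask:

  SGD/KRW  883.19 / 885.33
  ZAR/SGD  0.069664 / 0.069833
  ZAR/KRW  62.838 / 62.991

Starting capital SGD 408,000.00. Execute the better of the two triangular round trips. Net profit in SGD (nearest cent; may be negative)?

Net profit: SGD 6,683.39

Best loop SGD → ZAR → KRW → SGD:
SGD 408,000.00 ÷ 0.069833 (buy ZAR at ask) = ZAR 5,842,509.99
ZAR 5,842,509.99 × 62.838 (sell ZAR at bid) = KRW 367,131,643
KRW 367,131,643 ÷ 885.33 (buy SGD at ask) = SGD 414,683.39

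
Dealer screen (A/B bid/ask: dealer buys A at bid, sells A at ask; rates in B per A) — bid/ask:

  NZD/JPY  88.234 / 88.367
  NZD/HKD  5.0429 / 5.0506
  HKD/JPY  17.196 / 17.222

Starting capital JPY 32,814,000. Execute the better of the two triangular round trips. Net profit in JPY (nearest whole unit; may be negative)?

Net profit: JPY 472,534

Best loop JPY → HKD → NZD → JPY:
JPY 32,814,000 ÷ 17.222 (buy HKD at ask) = HKD 1,905,353.62
HKD 1,905,353.62 ÷ 5.0506 (buy NZD at ask) = NZD 377,252.92
NZD 377,252.92 × 88.234 (sell NZD at bid) = JPY 33,286,534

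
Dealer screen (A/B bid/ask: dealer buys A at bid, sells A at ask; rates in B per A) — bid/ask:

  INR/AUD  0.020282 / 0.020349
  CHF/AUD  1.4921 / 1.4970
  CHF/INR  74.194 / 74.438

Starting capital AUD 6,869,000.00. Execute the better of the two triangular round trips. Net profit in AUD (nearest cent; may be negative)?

Net profit: AUD 35,802.81

Best loop AUD → CHF → INR → AUD:
AUD 6,869,000.00 ÷ 1.4970 (buy CHF at ask) = CHF 4,588,510.35
CHF 4,588,510.35 × 74.194 (sell CHF at bid) = INR 340,439,937.21
INR 340,439,937.21 × 0.020282 (sell INR at bid) = AUD 6,904,802.81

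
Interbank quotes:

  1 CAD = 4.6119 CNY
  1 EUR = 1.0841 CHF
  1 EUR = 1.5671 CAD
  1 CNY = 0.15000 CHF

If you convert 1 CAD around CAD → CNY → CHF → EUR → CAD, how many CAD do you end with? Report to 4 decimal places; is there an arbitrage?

Around CAD → CNY → CHF → EUR → CAD: 1 × 4.6119 × 0.15000 ÷ 1.0841 × 1.5671 = 0.999997
Product ≈ 1 (deviation 0.000%, within rounding noise).

1.0000 (no arbitrage)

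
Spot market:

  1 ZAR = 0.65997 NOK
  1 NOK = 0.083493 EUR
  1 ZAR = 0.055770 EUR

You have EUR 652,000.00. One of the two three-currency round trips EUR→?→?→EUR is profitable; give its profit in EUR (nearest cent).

Profit: EUR 7,893.70

Profitable loop is EUR → NOK → ZAR → EUR:
EUR 652,000.00 ÷ 0.083493 = NOK 7,809,037.88
NOK 7,809,037.88 ÷ 0.65997 = ZAR 11,832,413.42
ZAR 11,832,413.42 × 0.055770 = EUR 659,893.70
Profit = EUR 659,893.70 − EUR 652,000.00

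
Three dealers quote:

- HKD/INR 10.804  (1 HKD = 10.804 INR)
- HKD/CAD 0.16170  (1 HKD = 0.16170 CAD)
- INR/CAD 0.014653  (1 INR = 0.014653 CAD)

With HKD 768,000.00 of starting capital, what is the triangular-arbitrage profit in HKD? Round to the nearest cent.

Profit: HKD 16,440.69

Profitable loop is HKD → CAD → INR → HKD:
HKD 768,000.00 × 0.16170 = CAD 124,185.60
CAD 124,185.60 ÷ 0.014653 = INR 8,475,097.25
INR 8,475,097.25 ÷ 10.804 = HKD 784,440.69
Profit = HKD 784,440.69 − HKD 768,000.00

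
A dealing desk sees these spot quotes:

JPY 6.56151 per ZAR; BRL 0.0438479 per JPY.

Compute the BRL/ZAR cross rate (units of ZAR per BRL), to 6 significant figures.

1 BRL ÷ 0.0438479 = 22.8061 JPY
22.8061 JPY ÷ 6.56151 = 3.47574 ZAR

BRL/ZAR = 3.47574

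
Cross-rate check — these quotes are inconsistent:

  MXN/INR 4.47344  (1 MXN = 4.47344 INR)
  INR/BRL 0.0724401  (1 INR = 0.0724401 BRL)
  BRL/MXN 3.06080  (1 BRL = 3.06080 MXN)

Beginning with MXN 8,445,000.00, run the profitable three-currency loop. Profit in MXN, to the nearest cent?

Profitable loop is MXN → BRL → INR → MXN:
MXN 8,445,000.00 ÷ 3.06080 = BRL 2,759,082.59
BRL 2,759,082.59 ÷ 0.0724401 = INR 38,087,780.01
INR 38,087,780.01 ÷ 4.47344 = MXN 8,514,203.84
Profit = MXN 8,514,203.84 − MXN 8,445,000.00

Profit: MXN 69,203.84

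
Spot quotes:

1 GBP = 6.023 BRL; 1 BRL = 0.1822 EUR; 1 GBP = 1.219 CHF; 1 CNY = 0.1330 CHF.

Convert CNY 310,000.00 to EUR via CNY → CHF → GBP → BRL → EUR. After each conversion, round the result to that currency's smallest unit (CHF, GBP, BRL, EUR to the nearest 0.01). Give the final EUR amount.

EUR 37,116.83

CNY 310,000.00 × 0.1330 = CHF 41,230.00
CHF 41,230.00 ÷ 1.219 = GBP 33,822.81
GBP 33,822.81 × 6.023 = BRL 203,714.78
BRL 203,714.78 × 0.1822 = EUR 37,116.83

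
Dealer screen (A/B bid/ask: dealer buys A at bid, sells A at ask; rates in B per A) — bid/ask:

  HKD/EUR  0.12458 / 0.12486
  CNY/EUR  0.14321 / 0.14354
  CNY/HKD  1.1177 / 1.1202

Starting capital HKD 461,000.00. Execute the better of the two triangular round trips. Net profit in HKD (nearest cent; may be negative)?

Net profit: HKD 11,014.53

Best loop HKD → CNY → EUR → HKD:
HKD 461,000.00 ÷ 1.1202 (buy CNY at ask) = CNY 411,533.65
CNY 411,533.65 × 0.14321 (sell CNY at bid) = EUR 58,935.73
EUR 58,935.73 ÷ 0.12486 (buy HKD at ask) = HKD 472,014.53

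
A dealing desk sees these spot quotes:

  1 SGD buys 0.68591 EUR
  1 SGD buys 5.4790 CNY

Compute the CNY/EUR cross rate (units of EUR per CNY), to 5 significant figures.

CNY/EUR = 0.12519

1 CNY ÷ 5.4790 = 0.182515 SGD
0.182515 SGD × 0.68591 = 0.125189 EUR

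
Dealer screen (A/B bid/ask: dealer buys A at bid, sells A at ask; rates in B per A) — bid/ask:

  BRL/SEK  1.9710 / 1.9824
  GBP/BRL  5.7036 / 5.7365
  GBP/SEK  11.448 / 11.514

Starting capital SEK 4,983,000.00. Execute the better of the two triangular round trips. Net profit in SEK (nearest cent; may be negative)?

Net profit: SEK 33,285.21

Best loop SEK → BRL → GBP → SEK:
SEK 4,983,000.00 ÷ 1.9824 (buy BRL at ask) = BRL 2,513,619.85
BRL 2,513,619.85 ÷ 5.7365 (buy GBP at ask) = GBP 438,180.05
GBP 438,180.05 × 11.448 (sell GBP at bid) = SEK 5,016,285.21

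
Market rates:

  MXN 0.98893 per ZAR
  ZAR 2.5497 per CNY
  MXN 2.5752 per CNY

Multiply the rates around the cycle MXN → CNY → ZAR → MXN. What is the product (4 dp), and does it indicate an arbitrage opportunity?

Around MXN → CNY → ZAR → MXN: 1 ÷ 2.5752 × 2.5497 × 0.98893 = 0.979137
Product < 1; profitable direction is MXN → ZAR → CNY → MXN.

0.9791 (arbitrage exists)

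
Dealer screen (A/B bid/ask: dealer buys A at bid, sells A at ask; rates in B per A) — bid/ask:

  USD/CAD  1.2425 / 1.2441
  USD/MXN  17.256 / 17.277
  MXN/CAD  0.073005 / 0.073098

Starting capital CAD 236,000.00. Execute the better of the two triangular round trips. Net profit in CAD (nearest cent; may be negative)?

Net profit: CAD 2,973.34

Best loop CAD → USD → MXN → CAD:
CAD 236,000.00 ÷ 1.2441 (buy USD at ask) = USD 189,695.36
USD 189,695.36 × 17.256 (sell USD at bid) = MXN 3,273,383.17
MXN 3,273,383.17 × 0.073005 (sell MXN at bid) = CAD 238,973.34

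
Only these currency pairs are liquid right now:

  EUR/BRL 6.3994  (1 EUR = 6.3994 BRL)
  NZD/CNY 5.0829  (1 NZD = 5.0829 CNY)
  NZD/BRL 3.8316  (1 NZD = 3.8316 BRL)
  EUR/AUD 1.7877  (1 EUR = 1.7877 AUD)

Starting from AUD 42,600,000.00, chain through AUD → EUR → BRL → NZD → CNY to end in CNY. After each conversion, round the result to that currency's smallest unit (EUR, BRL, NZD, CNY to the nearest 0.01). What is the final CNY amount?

CNY 202,295,218.07

AUD 42,600,000.00 ÷ 1.7877 = EUR 23,829,501.59
EUR 23,829,501.59 × 6.3994 = BRL 152,494,512.48
BRL 152,494,512.48 ÷ 3.8316 = NZD 39,799,173.32
NZD 39,799,173.32 × 5.0829 = CNY 202,295,218.07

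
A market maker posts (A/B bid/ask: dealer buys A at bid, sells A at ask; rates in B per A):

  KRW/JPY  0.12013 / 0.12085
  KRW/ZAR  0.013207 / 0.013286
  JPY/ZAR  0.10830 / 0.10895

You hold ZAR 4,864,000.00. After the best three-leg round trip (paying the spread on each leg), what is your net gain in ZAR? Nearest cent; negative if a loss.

Net profit: ZAR 14,921.77

Best loop ZAR → JPY → KRW → ZAR:
ZAR 4,864,000.00 ÷ 0.10895 (buy JPY at ask) = JPY 44,644,332
JPY 44,644,332 ÷ 0.12085 (buy KRW at ask) = KRW 369,419,382
KRW 369,419,382 × 0.013207 (sell KRW at bid) = ZAR 4,878,921.77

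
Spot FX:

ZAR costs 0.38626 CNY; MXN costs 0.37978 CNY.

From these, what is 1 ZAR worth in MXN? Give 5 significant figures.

ZAR/MXN = 1.0171

1 ZAR × 0.38626 = 0.38626 CNY
0.38626 CNY ÷ 0.37978 = 1.01706 MXN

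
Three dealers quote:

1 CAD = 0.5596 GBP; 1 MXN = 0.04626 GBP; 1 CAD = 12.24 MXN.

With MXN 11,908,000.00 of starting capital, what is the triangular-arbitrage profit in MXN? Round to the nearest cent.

Profit: MXN 140,921.26

Profitable loop is MXN → GBP → CAD → MXN:
MXN 11,908,000.00 × 0.04626 = GBP 550,864.08
GBP 550,864.08 ÷ 0.5596 = CAD 984,388.99
CAD 984,388.99 × 12.24 = MXN 12,048,921.26
Profit = MXN 12,048,921.26 − MXN 11,908,000.00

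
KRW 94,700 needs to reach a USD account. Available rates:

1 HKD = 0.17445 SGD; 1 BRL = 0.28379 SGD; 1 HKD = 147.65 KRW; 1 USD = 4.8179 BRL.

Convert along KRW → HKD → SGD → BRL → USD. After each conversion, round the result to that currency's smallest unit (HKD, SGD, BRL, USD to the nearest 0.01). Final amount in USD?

USD 81.83

KRW 94,700 ÷ 147.65 = HKD 641.38
HKD 641.38 × 0.17445 = SGD 111.89
SGD 111.89 ÷ 0.28379 = BRL 394.27
BRL 394.27 ÷ 4.8179 = USD 81.83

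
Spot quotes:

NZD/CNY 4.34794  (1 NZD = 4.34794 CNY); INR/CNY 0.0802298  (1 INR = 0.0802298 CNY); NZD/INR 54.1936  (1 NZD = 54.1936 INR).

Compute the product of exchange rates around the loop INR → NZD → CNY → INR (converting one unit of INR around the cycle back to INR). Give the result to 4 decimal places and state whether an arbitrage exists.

Around INR → NZD → CNY → INR: 1 ÷ 54.1936 × 4.34794 ÷ 0.0802298 = 1.000000
Product ≈ 1 (deviation 0.000%, within rounding noise).

1.0000 (no arbitrage)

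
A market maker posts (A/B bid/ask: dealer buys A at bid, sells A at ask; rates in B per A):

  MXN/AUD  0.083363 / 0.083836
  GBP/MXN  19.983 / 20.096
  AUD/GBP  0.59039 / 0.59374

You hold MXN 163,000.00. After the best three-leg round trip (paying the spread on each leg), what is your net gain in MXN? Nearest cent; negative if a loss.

Best loop MXN → GBP → AUD → MXN:
MXN 163,000.00 ÷ 20.096 (buy GBP at ask) = GBP 8,111.07
GBP 8,111.07 ÷ 0.59374 (buy AUD at ask) = AUD 13,660.97
AUD 13,660.97 ÷ 0.083836 (buy MXN at ask) = MXN 162,948.78

Net result: MXN -51.22 (no profitable arbitrage after spreads)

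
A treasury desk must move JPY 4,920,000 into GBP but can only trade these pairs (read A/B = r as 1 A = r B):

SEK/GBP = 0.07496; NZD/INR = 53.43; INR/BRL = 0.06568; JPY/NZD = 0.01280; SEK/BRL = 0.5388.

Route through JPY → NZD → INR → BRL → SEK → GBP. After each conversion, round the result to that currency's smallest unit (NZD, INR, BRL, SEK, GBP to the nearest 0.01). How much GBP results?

JPY 4,920,000 × 0.01280 = NZD 62,976.00
NZD 62,976.00 × 53.43 = INR 3,364,807.68
INR 3,364,807.68 × 0.06568 = BRL 221,000.57
BRL 221,000.57 ÷ 0.5388 = SEK 410,171.81
SEK 410,171.81 × 0.07496 = GBP 30,746.48

GBP 30,746.48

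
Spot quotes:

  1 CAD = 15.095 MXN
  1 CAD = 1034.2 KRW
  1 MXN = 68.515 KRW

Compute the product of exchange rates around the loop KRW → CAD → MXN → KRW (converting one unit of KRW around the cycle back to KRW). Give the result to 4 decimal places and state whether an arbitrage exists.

Around KRW → CAD → MXN → KRW: 1 ÷ 1034.2 × 15.095 × 68.515 = 1.000033
Product ≈ 1 (deviation 0.003%, within rounding noise).

1.0000 (no arbitrage)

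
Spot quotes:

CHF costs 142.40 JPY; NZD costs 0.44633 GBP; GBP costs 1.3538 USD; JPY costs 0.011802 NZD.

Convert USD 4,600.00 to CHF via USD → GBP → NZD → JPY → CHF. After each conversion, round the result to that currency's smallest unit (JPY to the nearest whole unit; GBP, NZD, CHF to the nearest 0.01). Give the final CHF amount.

USD 4,600.00 ÷ 1.3538 = GBP 3,397.84
GBP 3,397.84 ÷ 0.44633 = NZD 7,612.84
NZD 7,612.84 ÷ 0.011802 = JPY 645,047
JPY 645,047 ÷ 142.40 = CHF 4,529.82

CHF 4,529.82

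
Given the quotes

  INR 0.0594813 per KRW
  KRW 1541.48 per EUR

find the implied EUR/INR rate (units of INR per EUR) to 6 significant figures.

EUR/INR = 91.6892

1 EUR × 1541.48 = 1541.48 KRW
1541.48 KRW × 0.0594813 = 91.6892 INR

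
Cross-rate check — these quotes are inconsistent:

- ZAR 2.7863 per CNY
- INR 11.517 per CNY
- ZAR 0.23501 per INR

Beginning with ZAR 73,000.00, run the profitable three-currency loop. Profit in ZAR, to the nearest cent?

Profitable loop is ZAR → INR → CNY → ZAR:
ZAR 73,000.00 ÷ 0.23501 = INR 310,625.08
INR 310,625.08 ÷ 11.517 = CNY 26,971.01
CNY 26,971.01 × 2.7863 = ZAR 75,149.31
Profit = ZAR 75,149.31 − ZAR 73,000.00

Profit: ZAR 2,149.31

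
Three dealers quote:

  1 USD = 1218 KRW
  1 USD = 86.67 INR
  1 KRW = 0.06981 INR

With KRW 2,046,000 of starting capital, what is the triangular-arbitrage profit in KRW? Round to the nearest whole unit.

Profit: KRW 39,497

Profitable loop is KRW → USD → INR → KRW:
KRW 2,046,000 ÷ 1218 = USD 1,679.80
USD 1,679.80 × 86.67 = INR 145,588.52
INR 145,588.52 ÷ 0.06981 = KRW 2,085,497
Profit = KRW 2,085,497 − KRW 2,046,000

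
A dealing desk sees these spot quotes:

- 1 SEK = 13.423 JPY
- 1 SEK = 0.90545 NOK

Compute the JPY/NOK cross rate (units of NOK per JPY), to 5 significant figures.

1 JPY ÷ 13.423 = 0.074499 SEK
0.074499 SEK × 0.90545 = 0.0674551 NOK

JPY/NOK = 0.067455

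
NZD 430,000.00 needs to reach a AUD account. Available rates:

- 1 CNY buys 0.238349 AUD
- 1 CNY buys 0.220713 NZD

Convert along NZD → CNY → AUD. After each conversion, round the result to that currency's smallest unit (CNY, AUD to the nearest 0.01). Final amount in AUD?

AUD 464,359.01

NZD 430,000.00 ÷ 0.220713 = CNY 1,948,231.41
CNY 1,948,231.41 × 0.238349 = AUD 464,359.01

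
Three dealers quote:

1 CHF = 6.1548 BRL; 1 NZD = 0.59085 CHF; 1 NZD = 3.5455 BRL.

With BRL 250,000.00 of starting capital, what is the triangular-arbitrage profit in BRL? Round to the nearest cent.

Profit: BRL 6,421.07

Profitable loop is BRL → NZD → CHF → BRL:
BRL 250,000.00 ÷ 3.5455 = NZD 70,511.92
NZD 70,511.92 × 0.59085 = CHF 41,661.97
CHF 41,661.97 × 6.1548 = BRL 256,421.07
Profit = BRL 256,421.07 − BRL 250,000.00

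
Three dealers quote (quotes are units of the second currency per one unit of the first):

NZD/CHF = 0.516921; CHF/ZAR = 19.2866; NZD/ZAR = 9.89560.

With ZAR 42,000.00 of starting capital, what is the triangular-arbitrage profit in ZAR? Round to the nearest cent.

Profit: ZAR 314.29

Profitable loop is ZAR → NZD → CHF → ZAR:
ZAR 42,000.00 ÷ 9.89560 = NZD 4,244.31
NZD 4,244.31 × 0.516921 = CHF 2,193.97
CHF 2,193.97 × 19.2866 = ZAR 42,314.29
Profit = ZAR 42,314.29 − ZAR 42,000.00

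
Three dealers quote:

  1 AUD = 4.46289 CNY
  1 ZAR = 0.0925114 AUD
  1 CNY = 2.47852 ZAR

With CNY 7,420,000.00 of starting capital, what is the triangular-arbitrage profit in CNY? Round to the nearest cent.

Profitable loop is CNY → ZAR → AUD → CNY:
CNY 7,420,000.00 × 2.47852 = ZAR 18,390,618.40
ZAR 18,390,618.40 × 0.0925114 = AUD 1,701,341.86
AUD 1,701,341.86 × 4.46289 = CNY 7,592,901.55
Profit = CNY 7,592,901.55 − CNY 7,420,000.00

Profit: CNY 172,901.55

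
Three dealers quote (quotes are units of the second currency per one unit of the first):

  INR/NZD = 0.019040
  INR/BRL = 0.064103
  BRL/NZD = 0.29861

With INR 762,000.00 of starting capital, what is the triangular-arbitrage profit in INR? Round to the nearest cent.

Profitable loop is INR → BRL → NZD → INR:
INR 762,000.00 × 0.064103 = BRL 48,846.49
BRL 48,846.49 × 0.29861 = NZD 14,586.05
NZD 14,586.05 ÷ 0.019040 = INR 766,074.01
Profit = INR 766,074.01 − INR 762,000.00

Profit: INR 4,074.01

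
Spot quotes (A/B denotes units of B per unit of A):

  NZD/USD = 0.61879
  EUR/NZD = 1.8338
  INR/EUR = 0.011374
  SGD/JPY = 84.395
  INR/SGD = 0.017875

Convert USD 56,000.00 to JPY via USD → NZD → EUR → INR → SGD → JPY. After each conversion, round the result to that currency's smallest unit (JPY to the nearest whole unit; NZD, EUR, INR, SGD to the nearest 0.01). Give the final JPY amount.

JPY 6,545,492

USD 56,000.00 ÷ 0.61879 = NZD 90,499.20
NZD 90,499.20 ÷ 1.8338 = EUR 49,350.64
EUR 49,350.64 ÷ 0.011374 = INR 4,338,899.24
INR 4,338,899.24 × 0.017875 = SGD 77,557.82
SGD 77,557.82 × 84.395 = JPY 6,545,492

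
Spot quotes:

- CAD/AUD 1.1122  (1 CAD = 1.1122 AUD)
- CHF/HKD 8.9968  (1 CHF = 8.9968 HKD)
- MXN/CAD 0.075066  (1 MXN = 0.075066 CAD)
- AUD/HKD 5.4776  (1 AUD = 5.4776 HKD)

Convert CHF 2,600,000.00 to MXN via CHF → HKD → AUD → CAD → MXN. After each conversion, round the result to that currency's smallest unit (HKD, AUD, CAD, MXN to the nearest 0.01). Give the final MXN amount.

MXN 51,149,917.01

CHF 2,600,000.00 × 8.9968 = HKD 23,391,680.00
HKD 23,391,680.00 ÷ 5.4776 = AUD 4,270,425.00
AUD 4,270,425.00 ÷ 1.1122 = CAD 3,839,619.67
CAD 3,839,619.67 ÷ 0.075066 = MXN 51,149,917.01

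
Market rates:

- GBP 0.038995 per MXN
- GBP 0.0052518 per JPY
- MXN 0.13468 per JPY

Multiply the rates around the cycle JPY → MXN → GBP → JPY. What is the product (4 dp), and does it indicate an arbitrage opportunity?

Around JPY → MXN → GBP → JPY: 1 × 0.13468 × 0.038995 ÷ 0.0052518 = 1.000009
Product ≈ 1 (deviation 0.001%, within rounding noise).

1.0000 (no arbitrage)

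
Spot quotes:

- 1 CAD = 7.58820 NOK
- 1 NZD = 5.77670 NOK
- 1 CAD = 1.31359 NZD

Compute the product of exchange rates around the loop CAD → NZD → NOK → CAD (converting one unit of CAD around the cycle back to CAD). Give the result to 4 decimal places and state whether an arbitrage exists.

Around CAD → NZD → NOK → CAD: 1 × 1.31359 × 5.77670 ÷ 7.58820 = 1.000002
Product ≈ 1 (deviation 0.000%, within rounding noise).

1.0000 (no arbitrage)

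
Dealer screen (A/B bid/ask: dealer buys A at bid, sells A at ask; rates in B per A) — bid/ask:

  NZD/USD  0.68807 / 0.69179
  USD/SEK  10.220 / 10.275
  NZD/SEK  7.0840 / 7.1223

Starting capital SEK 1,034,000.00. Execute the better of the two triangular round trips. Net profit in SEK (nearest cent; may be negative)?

Net result: SEK -3,511.90 (no profitable arbitrage after spreads)

Best loop SEK → USD → NZD → SEK:
SEK 1,034,000.00 ÷ 10.275 (buy USD at ask) = USD 100,632.60
USD 100,632.60 ÷ 0.69179 (buy NZD at ask) = NZD 145,466.98
NZD 145,466.98 × 7.0840 (sell NZD at bid) = SEK 1,030,488.10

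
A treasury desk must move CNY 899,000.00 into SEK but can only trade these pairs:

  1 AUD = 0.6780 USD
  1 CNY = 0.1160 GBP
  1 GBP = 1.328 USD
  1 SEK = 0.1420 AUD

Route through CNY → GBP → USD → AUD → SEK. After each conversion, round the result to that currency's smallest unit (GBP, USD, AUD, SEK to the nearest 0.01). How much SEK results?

CNY 899,000.00 × 0.1160 = GBP 104,284.00
GBP 104,284.00 × 1.328 = USD 138,489.15
USD 138,489.15 ÷ 0.6780 = AUD 204,261.28
AUD 204,261.28 ÷ 0.1420 = SEK 1,438,459.72

SEK 1,438,459.72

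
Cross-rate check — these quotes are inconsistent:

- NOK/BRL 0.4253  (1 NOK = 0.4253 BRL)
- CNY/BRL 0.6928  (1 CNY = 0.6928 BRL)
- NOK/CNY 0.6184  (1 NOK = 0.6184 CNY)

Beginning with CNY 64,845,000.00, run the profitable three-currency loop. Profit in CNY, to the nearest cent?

Profitable loop is CNY → BRL → NOK → CNY:
CNY 64,845,000.00 × 0.6928 = BRL 44,924,616.00
BRL 44,924,616.00 ÷ 0.4253 = NOK 105,630,416.18
NOK 105,630,416.18 × 0.6184 = CNY 65,321,849.36
Profit = CNY 65,321,849.36 − CNY 64,845,000.00

Profit: CNY 476,849.36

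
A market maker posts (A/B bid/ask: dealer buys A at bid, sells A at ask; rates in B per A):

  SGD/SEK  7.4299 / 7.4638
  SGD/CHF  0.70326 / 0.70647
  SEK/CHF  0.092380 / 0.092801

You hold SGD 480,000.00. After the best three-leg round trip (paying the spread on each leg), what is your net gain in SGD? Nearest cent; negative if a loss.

Net profit: SGD 7,353.97

Best loop SGD → CHF → SEK → SGD:
SGD 480,000.00 × 0.70326 (sell SGD at bid) = CHF 337,564.80
CHF 337,564.80 ÷ 0.092801 (buy SEK at ask) = SEK 3,637,512.53
SEK 3,637,512.53 ÷ 7.4638 (buy SGD at ask) = SGD 487,353.97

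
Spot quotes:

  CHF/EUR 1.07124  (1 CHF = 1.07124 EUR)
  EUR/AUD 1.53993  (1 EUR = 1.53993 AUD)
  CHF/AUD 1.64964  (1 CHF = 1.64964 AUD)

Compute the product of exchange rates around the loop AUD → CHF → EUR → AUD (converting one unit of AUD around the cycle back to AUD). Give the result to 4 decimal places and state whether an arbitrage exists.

Around AUD → CHF → EUR → AUD: 1 ÷ 1.64964 × 1.07124 × 1.53993 = 0.999997
Product ≈ 1 (deviation 0.000%, within rounding noise).

1.0000 (no arbitrage)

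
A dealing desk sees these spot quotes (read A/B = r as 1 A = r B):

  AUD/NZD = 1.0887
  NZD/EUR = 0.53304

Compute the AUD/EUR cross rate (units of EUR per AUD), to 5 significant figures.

1 AUD × 1.0887 = 1.0887 NZD
1.0887 NZD × 0.53304 = 0.580321 EUR

AUD/EUR = 0.58032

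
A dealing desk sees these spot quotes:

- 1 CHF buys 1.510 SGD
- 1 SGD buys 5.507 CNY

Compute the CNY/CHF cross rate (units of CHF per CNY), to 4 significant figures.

CNY/CHF = 0.1203

1 CNY ÷ 5.507 = 0.181587 SGD
0.181587 SGD ÷ 1.510 = 0.120256 CHF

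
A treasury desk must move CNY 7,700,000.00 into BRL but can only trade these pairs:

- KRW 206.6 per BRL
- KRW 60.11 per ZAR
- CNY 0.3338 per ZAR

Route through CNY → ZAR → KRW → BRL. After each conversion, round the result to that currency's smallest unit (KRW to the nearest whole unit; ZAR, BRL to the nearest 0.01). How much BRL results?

CNY 7,700,000.00 ÷ 0.3338 = ZAR 23,067,705.21
ZAR 23,067,705.21 × 60.11 = KRW 1,386,599,760
KRW 1,386,599,760 ÷ 206.6 = BRL 6,711,518.68

BRL 6,711,518.68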